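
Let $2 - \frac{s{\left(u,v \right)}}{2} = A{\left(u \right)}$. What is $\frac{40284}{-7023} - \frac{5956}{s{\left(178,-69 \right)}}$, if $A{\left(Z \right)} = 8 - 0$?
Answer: $\frac{3445465}{7023} \approx 490.6$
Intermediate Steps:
$A{\left(Z \right)} = 8$ ($A{\left(Z \right)} = 8 + 0 = 8$)
$s{\left(u,v \right)} = -12$ ($s{\left(u,v \right)} = 4 - 16 = -12$)
$\frac{40284}{-7023} - \frac{5956}{s{\left(178,-69 \right)}} = \frac{40284}{-7023} - \frac{5956}{-12} = 40284 \left(- \frac{1}{7023}\right) - - \frac{1489}{3} = - \frac{13428}{2341} + \frac{1489}{3} = \frac{3445465}{7023}$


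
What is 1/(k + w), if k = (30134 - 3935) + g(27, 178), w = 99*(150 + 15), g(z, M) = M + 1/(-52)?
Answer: 52/2221023 ≈ 2.3413e-5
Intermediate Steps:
g(z, M) = -1/52 + M (g(z, M) = M - 1/52 = -1/52 + M)
w = 16335 (w = 99*165 = 16335)
k = 1371603/52 (k = (30134 - 3935) + (-1/52 + 178) = 26199 + 9255/52 = 1371603/52 ≈ 26377.)
1/(k + w) = 1/(1371603/52 + 16335) = 1/(2221023/52) = 52/2221023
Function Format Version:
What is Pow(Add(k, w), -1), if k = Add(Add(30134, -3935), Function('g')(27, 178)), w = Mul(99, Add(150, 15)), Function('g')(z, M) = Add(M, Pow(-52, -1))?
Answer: Rational(52, 2221023) ≈ 2.3413e-5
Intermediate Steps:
Function('g')(z, M) = Add(Rational(-1, 52), M) (Function('g')(z, M) = Add(M, Rational(-1, 52)) = Add(Rational(-1, 52), M))
w = 16335 (w = Mul(99, 165) = 16335)
k = Rational(1371603, 52) (k = Add(Add(30134, -3935), Add(Rational(-1, 52), 178)) = Add(26199, Rational(9255, 52)) = Rational(1371603, 52) ≈ 26377.)
Pow(Add(k, w), -1) = Pow(Add(Rational(1371603, 52), 16335), -1) = Pow(Rational(2221023, 52), -1) = Rational(52, 2221023)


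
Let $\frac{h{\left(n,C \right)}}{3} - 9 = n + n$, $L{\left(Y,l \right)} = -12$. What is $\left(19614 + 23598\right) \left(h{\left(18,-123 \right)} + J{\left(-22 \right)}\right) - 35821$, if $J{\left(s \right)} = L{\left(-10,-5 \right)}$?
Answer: $5279255$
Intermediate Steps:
$h{\left(n,C \right)} = 27 + 6 n$ ($h{\left(n,C \right)} = 27 + 3 \left(n + n\right) = 27 + 3 \cdot 2 n = 27 + 6 n$)
$J{\left(s \right)} = -12$
$\left(19614 + 23598\right) \left(h{\left(18,-123 \right)} + J{\left(-22 \right)}\right) - 35821 = \left(19614 + 23598\right) \left(\left(27 + 6 \cdot 18\right) - 12\right) - 35821 = 43212 \left(\left(27 + 108\right) - 12\right) - 35821 = 43212 \left(135 - 12\right) - 35821 = 43212 \cdot 123 - 35821 = 5315076 - 35821 = 5279255$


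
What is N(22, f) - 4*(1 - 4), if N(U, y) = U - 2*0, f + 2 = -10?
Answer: 34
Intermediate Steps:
f = -12 (f = -2 - 10 = -12)
N(U, y) = U (N(U, y) = U + 0 = U)
N(22, f) - 4*(1 - 4) = 22 - 4*(1 - 4) = 22 - 4*(-3) = 22 + 12 = 34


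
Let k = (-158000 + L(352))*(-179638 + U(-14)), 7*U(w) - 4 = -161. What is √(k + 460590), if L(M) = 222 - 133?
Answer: 3*√154463345309/7 ≈ 1.6844e+5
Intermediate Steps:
U(w) = -157/7 (U(w) = 4/7 + (⅐)*(-161) = 4/7 - 23 = -157/7)
L(M) = 89
k = 198592505553/7 (k = (-158000 + 89)*(-179638 - 157/7) = -157911*(-1257623/7) = 198592505553/7 ≈ 2.8370e+10)
√(k + 460590) = √(198592505553/7 + 460590) = √(198595729683/7) = 3*√154463345309/7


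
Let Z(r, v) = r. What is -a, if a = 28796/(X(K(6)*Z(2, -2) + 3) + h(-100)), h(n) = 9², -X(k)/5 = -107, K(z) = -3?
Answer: -7199/154 ≈ -46.747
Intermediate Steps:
X(k) = 535 (X(k) = -5*(-107) = 535)
h(n) = 81
a = 7199/154 (a = 28796/(535 + 81) = 28796/616 = 28796*(1/616) = 7199/154 ≈ 46.747)
-a = -1*7199/154 = -7199/154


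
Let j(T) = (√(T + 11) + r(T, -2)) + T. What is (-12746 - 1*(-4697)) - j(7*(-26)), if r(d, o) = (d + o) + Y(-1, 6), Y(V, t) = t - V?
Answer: -7690 - 3*I*√19 ≈ -7690.0 - 13.077*I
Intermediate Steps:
r(d, o) = 7 + d + o (r(d, o) = (d + o) + (6 - 1*(-1)) = (d + o) + (6 + 1) = (d + o) + 7 = 7 + d + o)
j(T) = 5 + √(11 + T) + 2*T (j(T) = (√(T + 11) + (7 + T - 2)) + T = (√(11 + T) + (5 + T)) + T = (5 + T + √(11 + T)) + T = 5 + √(11 + T) + 2*T)
(-12746 - 1*(-4697)) - j(7*(-26)) = (-12746 - 1*(-4697)) - (5 + √(11 + 7*(-26)) + 2*(7*(-26))) = (-12746 + 4697) - (5 + √(11 - 182) + 2*(-182)) = -8049 - (5 + √(-171) - 364) = -8049 - (5 + 3*I*√19 - 364) = -8049 - (-359 + 3*I*√19) = -8049 + (359 - 3*I*√19) = -7690 - 3*I*√19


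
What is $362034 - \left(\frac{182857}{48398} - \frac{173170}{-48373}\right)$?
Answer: $\frac{847561009244115}{2341156454} \approx 3.6203 \cdot 10^{5}$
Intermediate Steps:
$362034 - \left(\frac{182857}{48398} - \frac{173170}{-48373}\right) = 362034 - \left(182857 \cdot \frac{1}{48398} - - \frac{173170}{48373}\right) = 362034 - \left(\frac{182857}{48398} + \frac{173170}{48373}\right) = 362034 - \frac{17226423321}{2341156454} = \frac{847561009244115}{2341156454}$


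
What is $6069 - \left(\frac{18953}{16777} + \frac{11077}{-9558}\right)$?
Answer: $\frac{973196547109}{160354566} \approx 6069.0$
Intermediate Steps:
$6069 - \left(\frac{18953}{16777} + \frac{11077}{-9558}\right) = 6069 - \left(18953 \cdot \frac{1}{16777} + 11077 \left(- \frac{1}{9558}\right)\right) = 6069 - \left(\frac{18953}{16777} - \frac{11077}{9558}\right) = 6069 - - \frac{4686055}{160354566} = 6069 + \frac{4686055}{160354566} = \frac{973196547109}{160354566}$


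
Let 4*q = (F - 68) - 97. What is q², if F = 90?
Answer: 5625/16 ≈ 351.56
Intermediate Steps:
q = -75/4 (q = ((90 - 68) - 97)/4 = (22 - 97)/4 = (¼)*(-75) = -75/4 ≈ -18.750)
q² = (-75/4)² = 5625/16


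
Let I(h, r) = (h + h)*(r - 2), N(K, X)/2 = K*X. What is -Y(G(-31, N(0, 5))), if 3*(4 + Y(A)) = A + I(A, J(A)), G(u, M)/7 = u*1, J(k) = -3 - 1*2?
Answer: -2809/3 ≈ -936.33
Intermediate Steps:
J(k) = -5 (J(k) = -3 - 2 = -5)
N(K, X) = 2*K*X (N(K, X) = 2*(K*X) = 2*K*X)
I(h, r) = 2*h*(-2 + r) (I(h, r) = (2*h)*(-2 + r) = 2*h*(-2 + r))
G(u, M) = 7*u (G(u, M) = 7*(u*1) = 7*u)
Y(A) = -4 - 13*A/3 (Y(A) = -4 + (A + 2*A*(-2 - 5))/3 = -4 + (A + 2*A*(-7))/3 = -4 + (A - 14*A)/3 = -4 + (-13*A)/3 = -4 - 13*A/3)
-Y(G(-31, N(0, 5))) = -(-4 - 91*(-31)/3) = -(-4 - 13/3*(-217)) = -(-4 + 2821/3) = -1*2809/3 = -2809/3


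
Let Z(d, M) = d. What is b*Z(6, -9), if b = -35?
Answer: -210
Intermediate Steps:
b*Z(6, -9) = -35*6 = -210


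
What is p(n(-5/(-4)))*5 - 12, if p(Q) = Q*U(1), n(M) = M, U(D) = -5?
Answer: -173/4 ≈ -43.250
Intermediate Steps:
p(Q) = -5*Q (p(Q) = Q*(-5) = -5*Q)
p(n(-5/(-4)))*5 - 12 = -(-25)/(-4)*5 - 12 = -(-25)*(-1)/4*5 - 12 = -5*5/4*5 - 12 = -25/4*5 - 12 = -125/4 - 12 = -173/4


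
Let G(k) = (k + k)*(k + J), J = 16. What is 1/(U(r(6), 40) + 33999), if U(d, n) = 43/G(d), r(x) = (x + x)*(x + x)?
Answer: 46080/1566673963 ≈ 2.9413e-5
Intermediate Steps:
G(k) = 2*k*(16 + k) (G(k) = (k + k)*(k + 16) = (2*k)*(16 + k) = 2*k*(16 + k))
r(x) = 4*x**2 (r(x) = (2*x)*(2*x) = 4*x**2)
U(d, n) = 43/(2*d*(16 + d)) (U(d, n) = 43/((2*d*(16 + d))) = 43*(1/(2*d*(16 + d))) = 43/(2*d*(16 + d)))
1/(U(r(6), 40) + 33999) = 1/(43/(2*((4*6**2))*(16 + 4*6**2)) + 33999) = 1/(43/(2*((4*36))*(16 + 4*36)) + 33999) = 1/((43/2)/(144*(16 + 144)) + 33999) = 1/((43/2)*(1/144)/160 + 33999) = 1/((43/2)*(1/144)*(1/160) + 33999) = 1/(43/46080 + 33999) = 1/(1566673963/46080) = 46080/1566673963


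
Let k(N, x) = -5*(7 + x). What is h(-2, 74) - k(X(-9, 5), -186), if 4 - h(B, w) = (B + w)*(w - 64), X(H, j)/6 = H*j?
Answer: -1611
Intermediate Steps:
X(H, j) = 6*H*j (X(H, j) = 6*(H*j) = 6*H*j)
k(N, x) = -35 - 5*x
h(B, w) = 4 - (-64 + w)*(B + w) (h(B, w) = 4 - (B + w)*(w - 64) = 4 - (B + w)*(-64 + w) = 4 - (-64 + w)*(B + w))
h(-2, 74) - k(X(-9, 5), -186) = (4 - 1*74² + 64*(-2) + 64*74 - 1*(-2)*74) - (-35 - 5*(-186)) = (4 - 1*5476 - 128 + 4736 + 148) - (-35 + 930) = (4 - 5476 - 128 + 4736 + 148) - 1*895 = -716 - 895 = -1611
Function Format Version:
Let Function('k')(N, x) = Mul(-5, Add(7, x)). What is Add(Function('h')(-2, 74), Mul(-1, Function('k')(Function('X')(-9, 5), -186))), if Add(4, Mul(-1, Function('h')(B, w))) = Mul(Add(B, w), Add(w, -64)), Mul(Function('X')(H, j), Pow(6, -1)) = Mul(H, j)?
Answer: -1611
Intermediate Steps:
Function('X')(H, j) = Mul(6, H, j) (Function('X')(H, j) = Mul(6, Mul(H, j)) = Mul(6, H, j))
Function('k')(N, x) = Add(-35, Mul(-5, x))
Function('h')(B, w) = Add(4, Mul(-1, Add(-64, w), Add(B, w))) (Function('h')(B, w) = Add(4, Mul(-1, Mul(Add(B, w), Add(w, -64)))) = Add(4, Mul(-1, Mul(Add(B, w), Add(-64, w)))) = Add(4, Mul(-1, Mul(Add(-64, w), Add(B, w)))) = Add(4, Mul(-1, Add(-64, w), Add(B, w))))
Add(Function('h')(-2, 74), Mul(-1, Function('k')(Function('X')(-9, 5), -186))) = Add(Add(4, Mul(-1, Pow(74, 2)), Mul(64, -2), Mul(64, 74), Mul(-1, -2, 74)), Mul(-1, Add(-35, Mul(-5, -186)))) = Add(Add(4, Mul(-1, 5476), -128, 4736, 148), Mul(-1, Add(-35, 930))) = Add(Add(4, -5476, -128, 4736, 148), Mul(-1, 895)) = Add(-716, -895) = -1611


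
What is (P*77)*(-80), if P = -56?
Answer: 344960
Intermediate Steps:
(P*77)*(-80) = -56*77*(-80) = -4312*(-80) = 344960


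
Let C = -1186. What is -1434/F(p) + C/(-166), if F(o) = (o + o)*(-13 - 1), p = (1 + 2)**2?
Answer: 44743/3486 ≈ 12.835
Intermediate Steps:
p = 9 (p = 3**2 = 9)
F(o) = -28*o (F(o) = (2*o)*(-14) = -28*o)
-1434/F(p) + C/(-166) = -1434/((-28*9)) - 1186/(-166) = -1434/(-252) - 1186*(-1/166) = -1434*(-1/252) + 593/83 = 239/42 + 593/83 = 44743/3486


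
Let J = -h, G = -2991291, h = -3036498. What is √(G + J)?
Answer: 3*√5023 ≈ 212.62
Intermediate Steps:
J = 3036498 (J = -1*(-3036498) = 3036498)
√(G + J) = √(-2991291 + 3036498) = √45207 = 3*√5023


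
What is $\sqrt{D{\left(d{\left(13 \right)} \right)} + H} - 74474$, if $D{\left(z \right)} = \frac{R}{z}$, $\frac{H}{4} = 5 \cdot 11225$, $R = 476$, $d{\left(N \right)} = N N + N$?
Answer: $-74474 + \frac{\sqrt{37940942}}{13} \approx -74000.0$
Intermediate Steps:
$d{\left(N \right)} = N + N^{2}$ ($d{\left(N \right)} = N^{2} + N = N + N^{2}$)
$H = 224500$ ($H = 4 \cdot 5 \cdot 11225 = 4 \cdot 56125 = 224500$)
$D{\left(z \right)} = \frac{476}{z}$
$\sqrt{D{\left(d{\left(13 \right)} \right)} + H} - 74474 = \sqrt{\frac{476}{13 \left(1 + 13\right)} + 224500} - 74474 = \sqrt{\frac{476}{13 \cdot 14} + 224500} - 74474 = \sqrt{\frac{476}{182} + 224500} - 74474 = \sqrt{476 \cdot \frac{1}{182} + 224500} - 74474 = \sqrt{\frac{34}{13} + 224500} - 74474 = \sqrt{\frac{2918534}{13}} - 74474 = \frac{\sqrt{37940942}}{13} - 74474 = -74474 + \frac{\sqrt{37940942}}{13}$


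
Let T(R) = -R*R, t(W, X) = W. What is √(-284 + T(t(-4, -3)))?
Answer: 10*I*√3 ≈ 17.32*I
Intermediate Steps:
T(R) = -R²
√(-284 + T(t(-4, -3))) = √(-284 - 1*(-4)²) = √(-284 - 1*16) = √(-284 - 16) = √(-300) = 10*I*√3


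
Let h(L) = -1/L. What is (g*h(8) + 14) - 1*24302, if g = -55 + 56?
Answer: -194305/8 ≈ -24288.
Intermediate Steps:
g = 1
(g*h(8) + 14) - 1*24302 = (1*(-1/8) + 14) - 1*24302 = (1*(-1*1/8) + 14) - 24302 = (1*(-1/8) + 14) - 24302 = (-1/8 + 14) - 24302 = 111/8 - 24302 = -194305/8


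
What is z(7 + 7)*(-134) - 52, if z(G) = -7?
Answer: 886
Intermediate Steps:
z(7 + 7)*(-134) - 52 = -7*(-134) - 52 = 938 - 52 = 886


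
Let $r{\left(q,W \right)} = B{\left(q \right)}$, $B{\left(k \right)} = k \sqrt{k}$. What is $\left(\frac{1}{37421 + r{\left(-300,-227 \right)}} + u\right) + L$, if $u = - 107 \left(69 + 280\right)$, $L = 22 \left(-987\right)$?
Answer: $- \frac{84293901062316}{1427331241} + \frac{3000 i \sqrt{3}}{1427331241} \approx -59057.0 + 3.6405 \cdot 10^{-6} i$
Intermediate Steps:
$L = -21714$
$B{\left(k \right)} = k^{\frac{3}{2}}$
$r{\left(q,W \right)} = q^{\frac{3}{2}}$
$u = -37343$ ($u = \left(-107\right) 349 = -37343$)
$\left(\frac{1}{37421 + r{\left(-300,-227 \right)}} + u\right) + L = \left(\frac{1}{37421 + \left(-300\right)^{\frac{3}{2}}} - 37343\right) - 21714 = \left(\frac{1}{37421 - 3000 i \sqrt{3}} - 37343\right) - 21714 = \left(-37343 + \frac{1}{37421 - 3000 i \sqrt{3}}\right) - 21714 = -59057 + \frac{1}{37421 - 3000 i \sqrt{3}}$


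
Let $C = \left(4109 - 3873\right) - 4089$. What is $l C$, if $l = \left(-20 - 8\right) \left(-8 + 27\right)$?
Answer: $2049796$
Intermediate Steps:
$C = -3853$ ($C = 236 - 4089 = -3853$)
$l = -532$ ($l = \left(-28\right) 19 = -532$)
$l C = \left(-532\right) \left(-3853\right) = 2049796$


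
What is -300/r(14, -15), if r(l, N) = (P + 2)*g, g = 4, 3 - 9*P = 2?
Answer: -675/19 ≈ -35.526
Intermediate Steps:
P = ⅑ (P = ⅓ - ⅑*2 = ⅓ - 2/9 = ⅑ ≈ 0.11111)
r(l, N) = 76/9 (r(l, N) = (⅑ + 2)*4 = (19/9)*4 = 76/9)
-300/r(14, -15) = -300/76/9 = -300*9/76 = -675/19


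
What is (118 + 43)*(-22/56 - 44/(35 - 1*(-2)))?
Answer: -37697/148 ≈ -254.71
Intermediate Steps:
(118 + 43)*(-22/56 - 44/(35 - 1*(-2))) = 161*(-22*1/56 - 44/(35 + 2)) = 161*(-11/28 - 44/37) = 161*(-1639/1036) = -37697/148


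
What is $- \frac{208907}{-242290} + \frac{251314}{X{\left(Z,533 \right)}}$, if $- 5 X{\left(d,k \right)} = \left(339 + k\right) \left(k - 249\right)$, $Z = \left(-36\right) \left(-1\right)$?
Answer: $- \frac{63179736141}{15000658480} \approx -4.2118$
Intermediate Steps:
$Z = 36$
$X{\left(d,k \right)} = - \frac{\left(-249 + k\right) \left(339 + k\right)}{5}$ ($X{\left(d,k \right)} = - \frac{\left(339 + k\right) \left(k - 249\right)}{5} = - \frac{\left(339 + k\right) \left(-249 + k\right)}{5} = - \frac{\left(-249 + k\right) \left(339 + k\right)}{5}$)
$- \frac{208907}{-242290} + \frac{251314}{X{\left(Z,533 \right)}} = - \frac{208907}{-242290} + \frac{251314}{\frac{84411}{5} - 9594 - \frac{533^{2}}{5}} = \left(-208907\right) \left(- \frac{1}{242290}\right) + \frac{251314}{\frac{84411}{5} - 9594 - \frac{284089}{5}} = \frac{208907}{242290} + \frac{251314}{\frac{84411}{5} - 9594 - \frac{284089}{5}} = \frac{208907}{242290} + \frac{251314}{- \frac{247648}{5}} = \frac{208907}{242290} + 251314 \left(- \frac{5}{247648}\right) = \frac{208907}{242290} - \frac{628285}{123824} = - \frac{63179736141}{15000658480}$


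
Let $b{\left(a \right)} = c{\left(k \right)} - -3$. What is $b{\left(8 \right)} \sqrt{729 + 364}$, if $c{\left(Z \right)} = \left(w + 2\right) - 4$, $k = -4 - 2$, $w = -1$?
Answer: $0$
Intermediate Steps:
$k = -6$ ($k = -4 - 2 = -6$)
$c{\left(Z \right)} = -3$ ($c{\left(Z \right)} = \left(-1 + 2\right) - 4 = 1 - 4 = -3$)
$b{\left(a \right)} = 0$ ($b{\left(a \right)} = -3 - -3 = -3 + 3 = 0$)
$b{\left(8 \right)} \sqrt{729 + 364} = 0 \sqrt{729 + 364} = 0 \sqrt{1093} = 0$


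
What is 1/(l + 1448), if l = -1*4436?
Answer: -1/2988 ≈ -0.00033467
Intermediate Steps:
l = -4436
1/(l + 1448) = 1/(-4436 + 1448) = 1/(-2988) = -1/2988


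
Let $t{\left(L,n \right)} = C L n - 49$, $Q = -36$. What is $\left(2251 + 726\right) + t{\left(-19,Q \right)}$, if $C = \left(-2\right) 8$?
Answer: $-8016$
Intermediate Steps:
$C = -16$
$t{\left(L,n \right)} = -49 - 16 L n$ ($t{\left(L,n \right)} = - 16 L n - 49 = -49 - 16 L n$)
$\left(2251 + 726\right) + t{\left(-19,Q \right)} = \left(2251 + 726\right) - \left(49 - -10944\right) = 2977 - 10993 = -8016$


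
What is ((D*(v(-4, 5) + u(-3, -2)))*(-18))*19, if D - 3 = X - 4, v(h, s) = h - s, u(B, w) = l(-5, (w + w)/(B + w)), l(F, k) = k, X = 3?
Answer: 28044/5 ≈ 5608.8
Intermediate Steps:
u(B, w) = 2*w/(B + w) (u(B, w) = (w + w)/(B + w) = (2*w)/(B + w) = 2*w/(B + w))
D = 2 (D = 3 + (3 - 4) = 3 - 1 = 2)
((D*(v(-4, 5) + u(-3, -2)))*(-18))*19 = ((2*((-4 - 1*5) + 2*(-2)/(-3 - 2)))*(-18))*19 = ((2*((-4 - 5) + 2*(-2)/(-5)))*(-18))*19 = ((2*(-9 + 2*(-2)*(-⅕)))*(-18))*19 = ((2*(-9 + ⅘))*(-18))*19 = ((2*(-41/5))*(-18))*19 = -82/5*(-18)*19 = (1476/5)*19 = 28044/5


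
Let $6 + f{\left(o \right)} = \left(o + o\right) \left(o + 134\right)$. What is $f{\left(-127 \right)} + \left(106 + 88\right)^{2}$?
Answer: $35852$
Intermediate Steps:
$f{\left(o \right)} = -6 + 2 o \left(134 + o\right)$ ($f{\left(o \right)} = -6 + \left(o + o\right) \left(o + 134\right) = -6 + 2 o \left(134 + o\right)$)
$f{\left(-127 \right)} + \left(106 + 88\right)^{2} = \left(-6 + 2 \left(-127\right)^{2} + 268 \left(-127\right)\right) + \left(106 + 88\right)^{2} = \left(-6 + 2 \cdot 16129 - 34036\right) + 194^{2} = \left(-6 + 32258 - 34036\right) + 37636 = -1784 + 37636 = 35852$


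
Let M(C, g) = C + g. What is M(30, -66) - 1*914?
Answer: -950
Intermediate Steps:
M(30, -66) - 1*914 = (30 - 66) - 1*914 = -36 - 914 = -950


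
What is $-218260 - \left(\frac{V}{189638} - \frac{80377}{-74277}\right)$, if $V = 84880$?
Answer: $- \frac{1537187768141023}{7042870863} \approx -2.1826 \cdot 10^{5}$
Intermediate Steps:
$-218260 - \left(\frac{V}{189638} - \frac{80377}{-74277}\right) = -218260 - \left(\frac{84880}{189638} - \frac{80377}{-74277}\right) = -218260 - \left(84880 \cdot \frac{1}{189638} - - \frac{80377}{74277}\right) = -218260 - \left(\frac{42440}{94819} + \frac{80377}{74277}\right) = -218260 - \frac{10773582643}{7042870863} = - \frac{1537187768141023}{7042870863}$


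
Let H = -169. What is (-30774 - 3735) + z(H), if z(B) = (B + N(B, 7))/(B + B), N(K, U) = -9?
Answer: -5831932/169 ≈ -34509.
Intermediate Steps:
z(B) = (-9 + B)/(2*B) (z(B) = (B - 9)/(B + B) = (-9 + B)/((2*B)) = (-9 + B)*(1/(2*B)) = (-9 + B)/(2*B))
(-30774 - 3735) + z(H) = (-30774 - 3735) + (1/2)*(-9 - 169)/(-169) = -34509 + (1/2)*(-1/169)*(-178) = -34509 + 89/169 = -5831932/169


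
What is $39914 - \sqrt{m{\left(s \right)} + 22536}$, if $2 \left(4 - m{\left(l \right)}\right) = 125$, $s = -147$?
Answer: $39914 - \frac{9 \sqrt{1110}}{2} \approx 39764.0$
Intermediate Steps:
$m{\left(l \right)} = - \frac{117}{2}$ ($m{\left(l \right)} = 4 - \frac{125}{2} = - \frac{117}{2}$)
$39914 - \sqrt{m{\left(s \right)} + 22536} = 39914 - \sqrt{- \frac{117}{2} + 22536} = 39914 - \sqrt{\frac{44955}{2}} = 39914 - \frac{9 \sqrt{1110}}{2}$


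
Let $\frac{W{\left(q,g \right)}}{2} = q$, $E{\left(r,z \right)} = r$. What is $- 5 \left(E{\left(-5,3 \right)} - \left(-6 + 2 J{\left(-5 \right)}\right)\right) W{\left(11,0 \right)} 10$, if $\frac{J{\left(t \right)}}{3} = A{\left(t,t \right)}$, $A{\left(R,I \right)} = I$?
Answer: $-34100$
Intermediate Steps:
$J{\left(t \right)} = 3 t$
$W{\left(q,g \right)} = 2 q$
$- 5 \left(E{\left(-5,3 \right)} - \left(-6 + 2 J{\left(-5 \right)}\right)\right) W{\left(11,0 \right)} 10 = - 5 \left(-5 - \left(-6 + 2 \cdot 3 \left(-5\right)\right)\right) 2 \cdot 11 \cdot 10 = - 5 \left(-5 + \left(\left(-2\right) \left(-15\right) + 6\right)\right) 22 \cdot 10 = - 5 \left(-5 + \left(30 + 6\right)\right) 22 \cdot 10 = - 5 \left(-5 + 36\right) 22 \cdot 10 = \left(-5\right) 31 \cdot 22 \cdot 10 = \left(-155\right) 22 \cdot 10 = \left(-3410\right) 10 = -34100$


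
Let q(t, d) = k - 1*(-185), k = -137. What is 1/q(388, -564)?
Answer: 1/48 ≈ 0.020833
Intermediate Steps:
q(t, d) = 48 (q(t, d) = -137 - 1*(-185) = -137 + 185 = 48)
1/q(388, -564) = 1/48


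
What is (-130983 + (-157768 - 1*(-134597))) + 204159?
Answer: 50005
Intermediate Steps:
(-130983 + (-157768 - 1*(-134597))) + 204159 = (-130983 + (-157768 + 134597)) + 204159 = (-130983 - 23171) + 204159 = -154154 + 204159 = 50005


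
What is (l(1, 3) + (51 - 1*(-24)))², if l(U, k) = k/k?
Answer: 5776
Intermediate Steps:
l(U, k) = 1
(l(1, 3) + (51 - 1*(-24)))² = (1 + (51 - 1*(-24)))² = (1 + (51 + 24))² = (1 + 75)² = 76² = 5776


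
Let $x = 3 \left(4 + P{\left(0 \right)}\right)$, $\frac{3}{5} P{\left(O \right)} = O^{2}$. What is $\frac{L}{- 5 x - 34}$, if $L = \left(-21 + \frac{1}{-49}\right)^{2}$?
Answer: $- \frac{530450}{112847} \approx -4.7006$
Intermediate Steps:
$L = \frac{1060900}{2401}$ ($L = \left(-21 - \frac{1}{49}\right)^{2} = \left(- \frac{1030}{49}\right)^{2} = \frac{1060900}{2401} \approx 441.86$)
$P{\left(O \right)} = \frac{5 O^{2}}{3}$
$x = 12$ ($x = 3 \left(4 + \frac{5 \cdot 0^{2}}{3}\right) = 3 \left(4 + \frac{5}{3} \cdot 0\right) = 3 \left(4 + 0\right) = 3 \cdot 4 = 12$)
$\frac{L}{- 5 x - 34} = \frac{1060900}{2401 \left(\left(-5\right) 12 - 34\right)} = \frac{1060900}{2401 \left(-60 - 34\right)} = \frac{1060900}{2401 \left(-94\right)} = \frac{1060900}{2401} \left(- \frac{1}{94}\right) = - \frac{530450}{112847}$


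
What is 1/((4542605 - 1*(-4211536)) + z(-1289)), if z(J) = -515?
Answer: 1/8753626 ≈ 1.1424e-7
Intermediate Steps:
1/((4542605 - 1*(-4211536)) + z(-1289)) = 1/((4542605 - 1*(-4211536)) - 515) = 1/((4542605 + 4211536) - 515) = 1/(8754141 - 515) = 1/8753626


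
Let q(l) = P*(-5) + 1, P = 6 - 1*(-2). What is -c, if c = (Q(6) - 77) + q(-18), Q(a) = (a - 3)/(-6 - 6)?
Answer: 465/4 ≈ 116.25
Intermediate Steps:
P = 8 (P = 6 + 2 = 8)
Q(a) = ¼ - a/12 (Q(a) = (-3 + a)/(-12) = (-3 + a)*(-1/12) = ¼ - a/12)
q(l) = -39 (q(l) = 8*(-5) + 1 = -40 + 1 = -39)
c = -465/4 (c = ((¼ - 1/12*6) - 77) - 39 = ((¼ - ½) - 77) - 39 = (-¼ - 77) - 39 = -309/4 - 39 = -465/4 ≈ -116.25)
-c = -1*(-465/4) = 465/4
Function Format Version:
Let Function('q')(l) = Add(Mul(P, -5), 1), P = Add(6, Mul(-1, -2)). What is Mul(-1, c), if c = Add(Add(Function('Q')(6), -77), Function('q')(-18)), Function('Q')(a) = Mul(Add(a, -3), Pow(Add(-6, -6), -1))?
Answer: Rational(465, 4) ≈ 116.25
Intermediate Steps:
P = 8 (P = Add(6, 2) = 8)
Function('Q')(a) = Add(Rational(1, 4), Mul(Rational(-1, 12), a)) (Function('Q')(a) = Mul(Add(-3, a), Pow(-12, -1)) = Mul(Add(-3, a), Rational(-1, 12)) = Add(Rational(1, 4), Mul(Rational(-1, 12), a)))
Function('q')(l) = -39 (Function('q')(l) = Add(Mul(8, -5), 1) = Add(-40, 1) = -39)
c = Rational(-465, 4) (c = Add(Add(Add(Rational(1, 4), Mul(Rational(-1, 12), 6)), -77), -39) = Add(Add(Add(Rational(1, 4), Rational(-1, 2)), -77), -39) = Add(Add(Rational(-1, 4), -77), -39) = Add(Rational(-309, 4), -39) = Rational(-465, 4) ≈ -116.25)
Mul(-1, c) = Mul(-1, Rational(-465, 4)) = Rational(465, 4)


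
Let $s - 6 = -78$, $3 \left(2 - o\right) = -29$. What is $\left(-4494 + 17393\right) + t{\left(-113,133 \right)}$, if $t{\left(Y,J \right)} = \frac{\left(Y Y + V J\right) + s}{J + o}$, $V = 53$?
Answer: $\frac{2828702}{217} \approx 13036.0$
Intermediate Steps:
$o = \frac{35}{3}$ ($o = 2 - - \frac{29}{3} = 2 + \frac{29}{3} = \frac{35}{3} \approx 11.667$)
$s = -72$ ($s = 6 - 78 = -72$)
$t{\left(Y,J \right)} = \frac{-72 + Y^{2} + 53 J}{\frac{35}{3} + J}$ ($t{\left(Y,J \right)} = \frac{\left(Y Y + 53 J\right) - 72}{J + \frac{35}{3}} = \frac{\left(Y^{2} + 53 J\right) - 72}{\frac{35}{3} + J} = \frac{-72 + Y^{2} + 53 J}{\frac{35}{3} + J}$)
$\left(-4494 + 17393\right) + t{\left(-113,133 \right)} = \left(-4494 + 17393\right) + \frac{3 \left(-72 + \left(-113\right)^{2} + 53 \cdot 133\right)}{35 + 3 \cdot 133} = 12899 + \frac{3 \left(-72 + 12769 + 7049\right)}{35 + 399} = 12899 + 3 \cdot \frac{1}{434} \cdot 19746 = 12899 + \frac{29619}{217} = \frac{2828702}{217}$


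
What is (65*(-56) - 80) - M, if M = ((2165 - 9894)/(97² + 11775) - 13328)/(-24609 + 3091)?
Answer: -1695997148721/455837312 ≈ -3720.6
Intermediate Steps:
M = 282348081/455837312 (M = (-7729/(9409 + 11775) - 13328)/(-21518) = (-7729/21184 - 13328)*(-1/21518) = -282348081/21184*(-1/21518) = 282348081/455837312 ≈ 0.61941)
(65*(-56) - 80) - M = (65*(-56) - 80) - 1*282348081/455837312 = (-3640 - 80) - 282348081/455837312 = -3720 - 282348081/455837312 = -1695997148721/455837312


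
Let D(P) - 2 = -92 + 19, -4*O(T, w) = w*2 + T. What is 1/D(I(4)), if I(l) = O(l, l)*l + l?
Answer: -1/71 ≈ -0.014085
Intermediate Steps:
O(T, w) = -w/2 - T/4 (O(T, w) = -(w*2 + T)/4 = -(2*w + T)/4 = -(T + 2*w)/4 = -w/2 - T/4)
I(l) = l - 3*l**2/4 (I(l) = (-l/2 - l/4)*l + l = (-3*l/4)*l + l = -3*l**2/4 + l = l - 3*l**2/4)
D(P) = -71 (D(P) = 2 + (-92 + 19) = 2 - 73 = -71)
1/D(I(4)) = 1/(-71) = -1/71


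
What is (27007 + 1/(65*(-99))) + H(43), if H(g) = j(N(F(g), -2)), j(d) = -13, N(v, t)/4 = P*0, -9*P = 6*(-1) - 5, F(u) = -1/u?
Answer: 173706389/6435 ≈ 26994.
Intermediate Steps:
P = 11/9 (P = -(6*(-1) - 5)/9 = -(-6 - 5)/9 = -⅑*(-11) = 11/9 ≈ 1.2222)
N(v, t) = 0 (N(v, t) = 4*((11/9)*0) = 4*0 = 0)
H(g) = -13
(27007 + 1/(65*(-99))) + H(43) = (27007 + 1/(65*(-99))) - 13 = (27007 + 1/(-6435)) - 13 = (27007 - 1/6435) - 13 = 173790044/6435 - 13 = 173706389/6435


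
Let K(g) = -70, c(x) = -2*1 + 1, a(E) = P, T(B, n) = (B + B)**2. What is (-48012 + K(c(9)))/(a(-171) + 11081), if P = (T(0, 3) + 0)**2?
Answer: -48082/11081 ≈ -4.3391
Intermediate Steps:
T(B, n) = 4*B**2 (T(B, n) = (2*B)**2 = 4*B**2)
P = 0 (P = (4*0**2 + 0)**2 = (4*0 + 0)**2 = (0 + 0)**2 = 0**2 = 0)
a(E) = 0
c(x) = -1 (c(x) = -2 + 1 = -1)
(-48012 + K(c(9)))/(a(-171) + 11081) = (-48012 - 70)/(0 + 11081) = -48082/11081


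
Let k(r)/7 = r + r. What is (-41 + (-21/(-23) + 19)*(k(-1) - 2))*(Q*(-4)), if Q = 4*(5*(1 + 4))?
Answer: 3308400/23 ≈ 1.4384e+5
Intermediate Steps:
k(r) = 14*r (k(r) = 7*(r + r) = 7*(2*r) = 14*r)
Q = 100 (Q = 4*(5*5) = 4*25 = 100)
(-41 + (-21/(-23) + 19)*(k(-1) - 2))*(Q*(-4)) = (-41 + (-21/(-23) + 19)*(14*(-1) - 2))*(100*(-4)) = (-41 + (-21*(-1/23) + 19)*(-14 - 2))*(-400) = (-41 + (21/23 + 19)*(-16))*(-400) = (-41 + (458/23)*(-16))*(-400) = (-41 - 7328/23)*(-400) = -8271/23*(-400) = 3308400/23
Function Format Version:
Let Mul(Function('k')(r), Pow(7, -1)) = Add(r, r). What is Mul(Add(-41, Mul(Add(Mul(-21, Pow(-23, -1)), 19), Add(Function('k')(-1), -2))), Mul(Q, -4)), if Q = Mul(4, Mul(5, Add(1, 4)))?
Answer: Rational(3308400, 23) ≈ 1.4384e+5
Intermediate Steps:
Function('k')(r) = Mul(14, r) (Function('k')(r) = Mul(7, Add(r, r)) = Mul(7, Mul(2, r)) = Mul(14, r))
Q = 100 (Q = Mul(4, Mul(5, 5)) = Mul(4, 25) = 100)
Mul(Add(-41, Mul(Add(Mul(-21, Pow(-23, -1)), 19), Add(Function('k')(-1), -2))), Mul(Q, -4)) = Mul(Add(-41, Mul(Add(Mul(-21, Pow(-23, -1)), 19), Add(Mul(14, -1), -2))), Mul(100, -4)) = Mul(Add(-41, Mul(Add(Mul(-21, Rational(-1, 23)), 19), Add(-14, -2))), -400) = Mul(Add(-41, Mul(Add(Rational(21, 23), 19), -16)), -400) = Mul(Add(-41, Mul(Rational(458, 23), -16)), -400) = Mul(Add(-41, Rational(-7328, 23)), -400) = Mul(Rational(-8271, 23), -400) = Rational(3308400, 23)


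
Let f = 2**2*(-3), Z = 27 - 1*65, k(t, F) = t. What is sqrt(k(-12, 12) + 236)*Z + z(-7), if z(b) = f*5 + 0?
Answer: -60 - 152*sqrt(14) ≈ -628.73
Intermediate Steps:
Z = -38 (Z = 27 - 65 = -38)
f = -12 (f = 4*(-3) = -12)
z(b) = -60 (z(b) = -12*5 + 0 = -60 + 0 = -60)
sqrt(k(-12, 12) + 236)*Z + z(-7) = sqrt(-12 + 236)*(-38) - 60 = sqrt(224)*(-38) - 60 = (4*sqrt(14))*(-38) - 60 = -152*sqrt(14) - 60 = -60 - 152*sqrt(14)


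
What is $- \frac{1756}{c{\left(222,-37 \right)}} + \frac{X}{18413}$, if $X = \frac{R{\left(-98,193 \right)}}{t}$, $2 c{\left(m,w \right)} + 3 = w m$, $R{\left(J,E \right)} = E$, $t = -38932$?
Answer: $\frac{2517592879111}{5890396844772} \approx 0.42741$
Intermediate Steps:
$c{\left(m,w \right)} = - \frac{3}{2} + \frac{m w}{2}$ ($c{\left(m,w \right)} = - \frac{3}{2} + \frac{w m}{2} = - \frac{3}{2} + \frac{m w}{2}$)
$X = - \frac{193}{38932}$ ($X = \frac{193}{-38932} = 193 \left(- \frac{1}{38932}\right) = - \frac{193}{38932} \approx -0.0049574$)
$- \frac{1756}{c{\left(222,-37 \right)}} + \frac{X}{18413} = - \frac{1756}{- \frac{3}{2} + \frac{1}{2} \cdot 222 \left(-37\right)} - \frac{193}{38932 \cdot 18413} = - \frac{1756}{- \frac{3}{2} - 4107} - \frac{193}{716854916} = - \frac{1756}{- \frac{8217}{2}} - \frac{193}{716854916} = \left(-1756\right) \left(- \frac{2}{8217}\right) - \frac{193}{716854916} = \frac{3512}{8217} - \frac{193}{716854916} = \frac{2517592879111}{5890396844772}$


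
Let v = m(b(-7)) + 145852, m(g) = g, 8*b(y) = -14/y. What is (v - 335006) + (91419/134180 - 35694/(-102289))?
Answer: -649036796292891/3431284505 ≈ -1.8915e+5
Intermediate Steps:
b(y) = -7/(4*y) (b(y) = (-14/y)/8 = -7/(4*y))
v = 583409/4 (v = -7/4/(-7) + 145852 = -7/4*(-⅐) + 145852 = ¼ + 145852 = 583409/4 ≈ 1.4585e+5)
(v - 335006) + (91419/134180 - 35694/(-102289)) = (583409/4 - 335006) + (91419/134180 - 35694/(-102289)) = -756615/4 + (91419*(1/134180) - 35694*(-1/102289)) = -756615/4 + (91419/134180 + 35694/102289) = -756615/4 + 14140579011/13725138020 = -649036796292891/3431284505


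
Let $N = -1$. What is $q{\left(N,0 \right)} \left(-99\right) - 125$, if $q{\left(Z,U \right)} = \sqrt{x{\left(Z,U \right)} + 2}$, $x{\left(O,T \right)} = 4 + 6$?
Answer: $-125 - 198 \sqrt{3} \approx -467.95$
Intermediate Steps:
$x{\left(O,T \right)} = 10$
$q{\left(Z,U \right)} = 2 \sqrt{3}$ ($q{\left(Z,U \right)} = \sqrt{10 + 2} = \sqrt{12} = 2 \sqrt{3}$)
$q{\left(N,0 \right)} \left(-99\right) - 125 = 2 \sqrt{3} \left(-99\right) - 125 = - 198 \sqrt{3} - 125 = -125 - 198 \sqrt{3}$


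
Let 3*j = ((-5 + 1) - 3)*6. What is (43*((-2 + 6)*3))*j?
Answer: -7224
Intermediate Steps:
j = -14 (j = (((-5 + 1) - 3)*6)/3 = ((-4 - 3)*6)/3 = (-7*6)/3 = (⅓)*(-42) = -14)
(43*((-2 + 6)*3))*j = (43*((-2 + 6)*3))*(-14) = (43*(4*3))*(-14) = (43*12)*(-14) = 516*(-14) = -7224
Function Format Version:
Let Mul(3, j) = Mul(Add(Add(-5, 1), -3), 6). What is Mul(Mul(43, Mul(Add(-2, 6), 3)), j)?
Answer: -7224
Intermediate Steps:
j = -14 (j = Mul(Rational(1, 3), Mul(Add(Add(-5, 1), -3), 6)) = Mul(Rational(1, 3), Mul(Add(-4, -3), 6)) = Mul(Rational(1, 3), Mul(-7, 6)) = Mul(Rational(1, 3), -42) = -14)
Mul(Mul(43, Mul(Add(-2, 6), 3)), j) = Mul(Mul(43, Mul(Add(-2, 6), 3)), -14) = Mul(Mul(43, Mul(4, 3)), -14) = Mul(Mul(43, 12), -14) = Mul(516, -14) = -7224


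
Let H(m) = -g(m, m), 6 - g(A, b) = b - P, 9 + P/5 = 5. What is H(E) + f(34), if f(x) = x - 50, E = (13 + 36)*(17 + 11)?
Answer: 1370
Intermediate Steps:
P = -20 (P = -45 + 5*5 = -45 + 25 = -20)
E = 1372 (E = 49*28 = 1372)
g(A, b) = -14 - b (g(A, b) = 6 - (b - 1*(-20)) = 6 - (b + 20) = 6 - (20 + b) = 6 + (-20 - b) = -14 - b)
f(x) = -50 + x
H(m) = 14 + m (H(m) = -(-14 - m) = 14 + m)
H(E) + f(34) = (14 + 1372) + (-50 + 34) = 1386 - 16 = 1370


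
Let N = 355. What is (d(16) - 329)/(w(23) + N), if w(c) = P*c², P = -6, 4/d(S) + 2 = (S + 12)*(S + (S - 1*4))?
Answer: 128637/1102229 ≈ 0.11671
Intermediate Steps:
d(S) = 4/(-2 + (-4 + 2*S)*(12 + S)) (d(S) = 4/(-2 + (S + 12)*(S + (S - 1*4))) = 4/(-2 + (12 + S)*(S + (S - 4))) = 4/(-2 + (12 + S)*(S + (-4 + S))) = 4/(-2 + (12 + S)*(-4 + 2*S)) = 4/(-2 + (-4 + 2*S)*(12 + S)))
w(c) = -6*c²
(d(16) - 329)/(w(23) + N) = (2/(-25 + 16² + 10*16) - 329)/(-6*23² + 355) = (2/(-25 + 256 + 160) - 329)/(-6*529 + 355) = (2/391 - 329)/(-3174 + 355) = (2*(1/391) - 329)/(-2819) = (2/391 - 329)*(-1/2819) = -128637/391*(-1/2819) = 128637/1102229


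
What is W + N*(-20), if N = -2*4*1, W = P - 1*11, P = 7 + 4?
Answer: 160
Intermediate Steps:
P = 11
W = 0 (W = 11 - 1*11 = 11 - 11 = 0)
N = -8 (N = -8*1 = -8)
W + N*(-20) = 0 - 8*(-20) = 0 + 160 = 160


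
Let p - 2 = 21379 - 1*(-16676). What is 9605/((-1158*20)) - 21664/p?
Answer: -173455145/176280024 ≈ -0.98398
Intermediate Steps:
p = 38057 (p = 2 + (21379 - 1*(-16676)) = 2 + (21379 + 16676) = 2 + 38055 = 38057)
9605/((-1158*20)) - 21664/p = 9605/((-1158*20)) - 21664/38057 = 9605/(-23160) - 21664*1/38057 = 9605*(-1/23160) - 21664/38057 = -1921/4632 - 21664/38057 = -173455145/176280024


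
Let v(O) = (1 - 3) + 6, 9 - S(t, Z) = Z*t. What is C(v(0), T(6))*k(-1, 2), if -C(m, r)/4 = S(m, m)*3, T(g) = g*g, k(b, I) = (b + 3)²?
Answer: 336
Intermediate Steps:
k(b, I) = (3 + b)²
S(t, Z) = 9 - Z*t
T(g) = g²
v(O) = 4 (v(O) = -2 + 6 = 4)
C(m, r) = -108 + 12*m² (C(m, r) = -4*(9 - m*m)*3 = -4*(9 - m²)*3 = -4*(27 - 3*m²) = -108 + 12*m²)
C(v(0), T(6))*k(-1, 2) = (-108 + 12*4²)*(3 - 1)² = (-108 + 12*16)*2² = (-108 + 192)*4 = 84*4 = 336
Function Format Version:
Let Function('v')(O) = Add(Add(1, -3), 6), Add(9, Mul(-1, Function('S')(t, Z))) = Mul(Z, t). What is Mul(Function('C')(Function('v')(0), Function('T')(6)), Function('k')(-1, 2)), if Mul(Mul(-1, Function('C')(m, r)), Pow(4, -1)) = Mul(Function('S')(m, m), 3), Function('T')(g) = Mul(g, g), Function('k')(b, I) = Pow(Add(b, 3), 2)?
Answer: 336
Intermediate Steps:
Function('k')(b, I) = Pow(Add(3, b), 2)
Function('S')(t, Z) = Add(9, Mul(-1, Z, t)) (Function('S')(t, Z) = Add(9, Mul(-1, Mul(Z, t))) = Add(9, Mul(-1, Z, t)))
Function('T')(g) = Pow(g, 2)
Function('v')(O) = 4 (Function('v')(O) = Add(-2, 6) = 4)
Function('C')(m, r) = Add(-108, Mul(12, Pow(m, 2))) (Function('C')(m, r) = Mul(-4, Mul(Add(9, Mul(-1, m, m)), 3)) = Mul(-4, Mul(Add(9, Mul(-1, Pow(m, 2))), 3)) = Mul(-4, Add(27, Mul(-3, Pow(m, 2)))) = Add(-108, Mul(12, Pow(m, 2))))
Mul(Function('C')(Function('v')(0), Function('T')(6)), Function('k')(-1, 2)) = Mul(Add(-108, Mul(12, Pow(4, 2))), Pow(Add(3, -1), 2)) = Mul(Add(-108, Mul(12, 16)), Pow(2, 2)) = Mul(Add(-108, 192), 4) = Mul(84, 4) = 336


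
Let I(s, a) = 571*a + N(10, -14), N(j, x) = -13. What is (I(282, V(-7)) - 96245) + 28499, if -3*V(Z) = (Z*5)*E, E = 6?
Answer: -27789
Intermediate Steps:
V(Z) = -10*Z (V(Z) = -Z*5*6/3 = -5*Z*6/3 = -10*Z)
I(s, a) = -13 + 571*a (I(s, a) = 571*a - 13 = -13 + 571*a)
(I(282, V(-7)) - 96245) + 28499 = ((-13 + 571*(-10*(-7))) - 96245) + 28499 = ((-13 + 571*70) - 96245) + 28499 = ((-13 + 39970) - 96245) + 28499 = (39957 - 96245) + 28499 = -56288 + 28499 = -27789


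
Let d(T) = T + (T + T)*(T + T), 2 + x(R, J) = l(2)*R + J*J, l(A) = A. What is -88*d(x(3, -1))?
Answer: -9240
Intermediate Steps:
x(R, J) = -2 + J² + 2*R (x(R, J) = -2 + (2*R + J*J) = -2 + (2*R + J²) = -2 + (J² + 2*R) = -2 + J² + 2*R)
d(T) = T + 4*T² (d(T) = T + (2*T)*(2*T) = T + 4*T²)
-88*d(x(3, -1)) = -88*(-2 + (-1)² + 2*3)*(1 + 4*(-2 + (-1)² + 2*3)) = -88*(-2 + 1 + 6)*(1 + 4*(-2 + 1 + 6)) = -440*(1 + 4*5) = -440*(1 + 20) = -440*21 = -88*105 = -9240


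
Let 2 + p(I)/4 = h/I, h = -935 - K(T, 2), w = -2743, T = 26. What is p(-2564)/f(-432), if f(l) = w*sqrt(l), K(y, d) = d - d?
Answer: -4193*I*sqrt(3)/63297468 ≈ -0.00011474*I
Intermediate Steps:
K(y, d) = 0
h = -935 (h = -935 - 1*0 = -935 + 0 = -935)
p(I) = -8 - 3740/I (p(I) = -8 + 4*(-935/I) = -8 - 3740/I)
f(l) = -2743*sqrt(l)
p(-2564)/f(-432) = (-8 - 3740/(-2564))/((-32916*I*sqrt(3))) = (-8 - 3740*(-1/2564))/((-32916*I*sqrt(3))) = (-8 + 935/641)/((-32916*I*sqrt(3))) = -4193*I*sqrt(3)/63297468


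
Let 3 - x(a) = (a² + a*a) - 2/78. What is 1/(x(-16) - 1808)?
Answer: -39/90362 ≈ -0.00043160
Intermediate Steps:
x(a) = 118/39 - 2*a² (x(a) = 3 - ((a² + a*a) - 2/78) = 3 - ((a² + a²) - 2*1/78) = 3 - (2*a² - 1/39) = 3 - (-1/39 + 2*a²) = 3 + (1/39 - 2*a²) = 118/39 - 2*a²)
1/(x(-16) - 1808) = 1/((118/39 - 2*(-16)²) - 1808) = 1/((118/39 - 2*256) - 1808) = 1/((118/39 - 512) - 1808) = 1/(-19850/39 - 1808) = 1/(-90362/39) = -39/90362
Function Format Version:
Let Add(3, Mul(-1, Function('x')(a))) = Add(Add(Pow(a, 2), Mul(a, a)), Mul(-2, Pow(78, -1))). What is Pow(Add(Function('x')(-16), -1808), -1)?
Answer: Rational(-39, 90362) ≈ -0.00043160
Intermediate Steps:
Function('x')(a) = Add(Rational(118, 39), Mul(-2, Pow(a, 2))) (Function('x')(a) = Add(3, Mul(-1, Add(Add(Pow(a, 2), Mul(a, a)), Mul(-2, Pow(78, -1))))) = Add(3, Mul(-1, Add(Add(Pow(a, 2), Pow(a, 2)), Mul(-2, Rational(1, 78))))) = Add(3, Mul(-1, Add(Mul(2, Pow(a, 2)), Rational(-1, 39)))) = Add(3, Mul(-1, Add(Rational(-1, 39), Mul(2, Pow(a, 2))))) = Add(3, Add(Rational(1, 39), Mul(-2, Pow(a, 2)))) = Add(Rational(118, 39), Mul(-2, Pow(a, 2))))
Pow(Add(Function('x')(-16), -1808), -1) = Pow(Add(Add(Rational(118, 39), Mul(-2, Pow(-16, 2))), -1808), -1) = Pow(Add(Add(Rational(118, 39), Mul(-2, 256)), -1808), -1) = Pow(Add(Add(Rational(118, 39), -512), -1808), -1) = Pow(Add(Rational(-19850, 39), -1808), -1) = Pow(Rational(-90362, 39), -1) = Rational(-39, 90362)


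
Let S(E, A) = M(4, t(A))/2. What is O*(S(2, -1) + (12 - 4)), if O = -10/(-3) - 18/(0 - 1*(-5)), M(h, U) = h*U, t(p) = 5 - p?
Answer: -16/3 ≈ -5.3333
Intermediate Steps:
M(h, U) = U*h
S(E, A) = 10 - 2*A (S(E, A) = ((5 - A)*4)/2 = (20 - 4*A)*(1/2) = 10 - 2*A)
O = -4/15 (O = -10*(-1/3) - 18/(0 + 5) = 10/3 - 18/5 = -4/15 ≈ -0.26667)
O*(S(2, -1) + (12 - 4)) = -4*((10 - 2*(-1)) + (12 - 4))/15 = -4*((10 + 2) + 8)/15 = -4*(12 + 8)/15 = -4/15*20 = -16/3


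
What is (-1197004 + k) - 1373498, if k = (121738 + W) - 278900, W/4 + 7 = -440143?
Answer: -4488264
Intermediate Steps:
W = -1760600 (W = -28 + 4*(-440143) = -28 - 1760572 = -1760600)
k = -1917762 (k = (121738 - 1760600) - 278900 = -1638862 - 278900 = -1917762)
(-1197004 + k) - 1373498 = (-1197004 - 1917762) - 1373498 = -3114766 - 1373498 = -4488264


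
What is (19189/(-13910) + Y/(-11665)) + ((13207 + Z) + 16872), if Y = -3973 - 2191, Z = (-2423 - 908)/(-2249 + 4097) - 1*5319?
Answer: 742365761378599/29985675720 ≈ 24757.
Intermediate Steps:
Z = -9832843/1848 (Z = -3331/1848 - 5319 = -9832843/1848 ≈ -5320.8)
Y = -6164
(19189/(-13910) + Y/(-11665)) + ((13207 + Z) + 16872) = (19189/(-13910) - 6164/(-11665)) + ((13207 - 9832843/1848) + 16872) = (19189*(-1/13910) - 6164*(-1/11665)) + (14573693/1848 + 16872) = (-19189/13910 + 6164/11665) + 45753149/1848 = -27619689/32452030 + 45753149/1848 = 742365761378599/29985675720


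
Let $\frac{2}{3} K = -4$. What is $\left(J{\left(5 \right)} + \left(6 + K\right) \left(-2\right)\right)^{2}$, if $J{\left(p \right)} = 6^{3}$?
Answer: $46656$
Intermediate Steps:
$K = -6$ ($K = \frac{3}{2} \left(-4\right) = -6$)
$J{\left(p \right)} = 216$
$\left(J{\left(5 \right)} + \left(6 + K\right) \left(-2\right)\right)^{2} = \left(216 + \left(6 - 6\right) \left(-2\right)\right)^{2} = \left(216 + 0 \left(-2\right)\right)^{2} = \left(216 + 0\right)^{2} = 216^{2} = 46656$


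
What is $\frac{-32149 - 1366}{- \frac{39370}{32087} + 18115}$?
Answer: $- \frac{215079161}{116243327} \approx -1.8503$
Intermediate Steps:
$\frac{-32149 - 1366}{- \frac{39370}{32087} + 18115} = - \frac{33515}{\left(-39370\right) \frac{1}{32087} + 18115} = - \frac{33515}{- \frac{39370}{32087} + 18115} = - \frac{33515}{\frac{581216635}{32087}} = \left(-33515\right) \frac{32087}{581216635} = - \frac{215079161}{116243327}$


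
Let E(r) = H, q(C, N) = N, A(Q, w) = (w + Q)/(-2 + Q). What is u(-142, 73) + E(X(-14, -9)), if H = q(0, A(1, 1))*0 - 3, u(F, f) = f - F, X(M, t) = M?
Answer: 212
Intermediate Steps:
A(Q, w) = (Q + w)/(-2 + Q)
H = -3 (H = ((1 + 1)/(-2 + 1))*0 - 3 = (2/(-1))*0 - 3 = -1*2*0 - 3 = -2*0 - 3 = 0 - 3 = -3)
E(r) = -3
u(-142, 73) + E(X(-14, -9)) = (73 - 1*(-142)) - 3 = (73 + 142) - 3 = 215 - 3 = 212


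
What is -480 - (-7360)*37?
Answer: 271840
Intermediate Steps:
-480 - (-7360)*37 = -480 - 736*(-370) = -480 + 272320 = 271840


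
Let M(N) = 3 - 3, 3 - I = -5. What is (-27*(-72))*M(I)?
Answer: 0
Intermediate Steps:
I = 8 (I = 3 - 1*(-5) = 3 + 5 = 8)
M(N) = 0
(-27*(-72))*M(I) = -27*(-72)*0 = 1944*0 = 0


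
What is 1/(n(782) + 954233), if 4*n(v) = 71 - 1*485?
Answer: 2/1908259 ≈ 1.0481e-6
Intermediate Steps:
n(v) = -207/2 (n(v) = (71 - 1*485)/4 = (71 - 485)/4 = (1/4)*(-414) = -207/2)
1/(n(782) + 954233) = 1/(-207/2 + 954233) = 1/(1908259/2) = 2/1908259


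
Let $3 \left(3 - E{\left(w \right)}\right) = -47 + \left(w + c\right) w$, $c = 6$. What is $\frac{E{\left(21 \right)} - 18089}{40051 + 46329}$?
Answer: $- \frac{27389}{129570} \approx -0.21138$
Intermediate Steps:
$E{\left(w \right)} = \frac{56}{3} - \frac{w \left(6 + w\right)}{3}$ ($E{\left(w \right)} = 3 - \frac{-47 + \left(w + 6\right) w}{3} = 3 - \frac{-47 + \left(6 + w\right) w}{3} = 3 - \frac{-47 + w \left(6 + w\right)}{3} = 3 - \left(- \frac{47}{3} + \frac{w \left(6 + w\right)}{3}\right) = \frac{56}{3} - \frac{w \left(6 + w\right)}{3}$)
$\frac{E{\left(21 \right)} - 18089}{40051 + 46329} = \frac{\left(\frac{56}{3} - 42 - \frac{21^{2}}{3}\right) - 18089}{40051 + 46329} = \frac{\left(\frac{56}{3} - 42 - 147\right) - 18089}{86380} = \left(\left(\frac{56}{3} - 42 - 147\right) - 18089\right) \frac{1}{86380} = \left(- \frac{511}{3} - 18089\right) \frac{1}{86380} = \left(- \frac{54778}{3}\right) \frac{1}{86380} = - \frac{27389}{129570}$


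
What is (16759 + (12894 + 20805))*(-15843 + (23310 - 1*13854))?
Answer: -322275246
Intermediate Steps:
(16759 + (12894 + 20805))*(-15843 + (23310 - 1*13854)) = (16759 + 33699)*(-15843 + (23310 - 13854)) = 50458*(-15843 + 9456) = 50458*(-6387) = -322275246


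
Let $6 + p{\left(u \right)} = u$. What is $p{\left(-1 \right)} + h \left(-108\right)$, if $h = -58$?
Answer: $6257$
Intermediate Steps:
$p{\left(u \right)} = -6 + u$
$p{\left(-1 \right)} + h \left(-108\right) = \left(-6 - 1\right) - -6264 = -7 + 6264 = 6257$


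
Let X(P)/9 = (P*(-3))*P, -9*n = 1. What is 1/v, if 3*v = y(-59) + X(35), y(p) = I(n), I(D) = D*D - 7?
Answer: -243/2679641 ≈ -9.0684e-5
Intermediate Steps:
n = -⅑ (n = -⅑*1 = -⅑ ≈ -0.11111)
I(D) = -7 + D² (I(D) = D² - 7 = -7 + D²)
y(p) = -566/81 (y(p) = -7 + (-⅑)² = -7 + 1/81 = -566/81)
X(P) = -27*P² (X(P) = 9*((P*(-3))*P) = 9*((-3*P)*P) = 9*(-3*P²) = -27*P²)
v = -2679641/243 (v = (-566/81 - 27*35²)/3 = (-566/81 - 27*1225)/3 = (-566/81 - 33075)/3 = (⅓)*(-2679641/81) = -2679641/243 ≈ -11027.)
1/v = 1/(-2679641/243) = -243/2679641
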